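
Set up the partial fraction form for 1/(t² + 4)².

Repeated quadratic factor: (Pt + Q)/(t² + 4) + (Rt + S)/(t² + 4)²


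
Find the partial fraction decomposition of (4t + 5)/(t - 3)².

(4t + 5) = A(t - 3) + B. At t = 3: B = 4·3 + 5 = 17. Coeff of t: A = 4
Result: 4/(t - 3) + 17/(t - 3)²


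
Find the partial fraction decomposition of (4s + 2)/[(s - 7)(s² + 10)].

At s=7: P = (4·7 + 2)/(7² + 10) = 30/59. Q = -P = -30/59, R = 4 - 7·P = 26/59
Result: (30/59)/(s - 7) - ((30/59)s - 26/59)/(s² + 10)


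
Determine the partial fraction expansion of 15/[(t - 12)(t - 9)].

15/(t - 12)(t - 9) = A/(t - 12) + B/(t - 9). A = 15/(12 - 9) = 5, B = 15/(9 - 12) = -5
Result: 5/(t - 12) - 5/(t - 9)


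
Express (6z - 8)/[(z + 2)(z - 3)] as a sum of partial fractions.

At z=-2: α = (6·(-2) - 8)/(-2 - 3) = 4. At z=3: β = (6·3 - 8)/(3 + 2) = 2
Result: 4/(z + 2) + 2/(z - 3)


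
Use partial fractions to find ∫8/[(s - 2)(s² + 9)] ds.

Cover-up at s=2: A = 8/(2²+9) = 8/13. Coeff matching: B = -8/13, C = -16/13. Decomposition: (8/13)/(s - 2) - ((8/13)s + 16/13)/(s² + 9). Integrate: linear → ln, quadratic → (1/2)ln + arctan: (8/13) ln|(s - 2)| - (4/13) ln(s² + 9) - (16/39) arctan(s/3) + C


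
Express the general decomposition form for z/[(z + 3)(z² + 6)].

Linear + irreducible quadratic: P/(z + 3) + (Qz + R)/(z² + 6)


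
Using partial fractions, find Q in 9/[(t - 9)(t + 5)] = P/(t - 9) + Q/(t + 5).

Cover-up at t = -5: Q = 9/(-5 - 9) = -9/14


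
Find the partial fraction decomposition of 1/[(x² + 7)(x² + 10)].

Coefficient matching gives A = C = 0, B = 1/(10-7) = 1/3, D = -B = -1/3
Result: (1/3)/(x² + 7) - (1/3)/(x² + 10)


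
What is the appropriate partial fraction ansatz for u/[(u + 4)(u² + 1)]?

Linear + irreducible quadratic: A/(u + 4) + (Bu + C)/(u² + 1)


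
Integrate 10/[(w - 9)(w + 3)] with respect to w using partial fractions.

Decompose: 10/[(w - 9)(w + 3)] = (5/6)/(w - 9) - (5/6)/(w + 3). Integrate each term: (5/6) ln|(w - 9)| - (5/6) ln|(w + 3)| + C


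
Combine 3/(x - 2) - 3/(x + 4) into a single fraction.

Common denominator (x - 2)(x + 4). Numerator: 3(x + 4) - 3(x - 2) = (3x + 12) - (3x - 6) = 18
Result: (18)/[(x - 2)(x + 4)]


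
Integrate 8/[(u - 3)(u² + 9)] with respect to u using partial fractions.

Cover-up at u=3: α = 8/(3²+9) = 4/9. Coeff matching: β = -4/9, γ = -4/3. Decomposition: (4/9)/(u - 3) - ((4/9)u + 4/3)/(u² + 9). Integrate: linear → ln, quadratic → (1/2)ln + arctan: (4/9) ln|(u - 3)| - (2/9) ln(u² + 9) - (4/9) arctan(u/3) + C


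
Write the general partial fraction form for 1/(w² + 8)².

Repeated quadratic factor: (αw + β)/(w² + 8) + (γw + δ)/(w² + 8)²


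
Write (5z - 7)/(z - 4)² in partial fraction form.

(5z - 7) = A(z - 4) + B. At z = 4: B = 5·4 - 7 = 13. Coeff of z: A = 5
Result: 5/(z - 4) + 13/(z - 4)²


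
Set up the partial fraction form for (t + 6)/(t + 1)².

Repeated linear factor: α/(t + 1) + β/(t + 1)²


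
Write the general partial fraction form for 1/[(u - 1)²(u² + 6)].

Repeated linear + quadratic: P/(u - 1) + Q/(u - 1)² + (Ru + S)/(u² + 6)


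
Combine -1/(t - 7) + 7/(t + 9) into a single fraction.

Common denominator (t - 7)(t + 9). Numerator: -1(t + 9) + 7(t - 7) = (-t - 9) + (7t - 49) = 6t - 58
Result: (6t - 58)/[(t - 7)(t + 9)]


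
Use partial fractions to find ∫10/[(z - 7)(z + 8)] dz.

Decompose: 10/[(z - 7)(z + 8)] = (2/3)/(z - 7) - (2/3)/(z + 8). Integrate each term: (2/3) ln|(z - 7)| - (2/3) ln|(z + 8)| + C


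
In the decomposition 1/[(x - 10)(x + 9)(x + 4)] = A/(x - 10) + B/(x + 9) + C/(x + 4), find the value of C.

Cover-up at x = -4: C = 1/[(-4 - 10)(-4 + 9)] = 1/[(-14)(5)] = -1/70


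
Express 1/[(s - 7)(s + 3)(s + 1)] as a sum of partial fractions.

Using cover-up method: α = 1/80, β = 1/20, γ = -1/16
Result: (1/80)/(s - 7) + (1/20)/(s + 3) - (1/16)/(s + 1)


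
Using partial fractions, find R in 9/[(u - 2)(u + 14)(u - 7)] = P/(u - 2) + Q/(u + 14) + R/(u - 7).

Cover-up at u = 7: R = 9/[(7 - 2)(7 + 14)] = 9/[(5)(21)] = 9/105 = 3/35


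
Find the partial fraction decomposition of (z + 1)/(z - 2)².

(z + 1) = A(z - 2) + B. At z = 2: B = 1·2 + 1 = 3. Coeff of z: A = 1
Result: 1/(z - 2) + 3/(z - 2)²


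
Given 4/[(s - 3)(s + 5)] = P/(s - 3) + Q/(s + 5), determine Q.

Cover-up at s = -5: Q = 4/(-5 - 3) = -4/8 = -1/2


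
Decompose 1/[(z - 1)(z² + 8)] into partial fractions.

Cover-up at z = 1: α = 1/(1² + 8) = 1/9. Then β = -α = -1/9, γ = -α·(0 + 1) = -1/9
Result: (1/9)/(z - 1) - ((1/9)z + 1/9)/(z² + 8)


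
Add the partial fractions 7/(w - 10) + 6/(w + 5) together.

Common denominator (w - 10)(w + 5). Numerator: 7(w + 5) + 6(w - 10) = (7w + 35) + (6w - 60) = 13w - 25
Result: (13w - 25)/[(w - 10)(w + 5)]


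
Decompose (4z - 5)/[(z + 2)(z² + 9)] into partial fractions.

At z=-2: α = (4·(-2) - 5)/((-2)² + 9) = -1. β = -α = 1, γ = 4 - (-2)·α = 2
Result: -1/(z + 2) + (z + 2)/(z² + 9)


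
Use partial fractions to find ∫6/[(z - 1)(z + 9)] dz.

Decompose: 6/[(z - 1)(z + 9)] = (3/5)/(z - 1) - (3/5)/(z + 9). Integrate each term: (3/5) ln|(z - 1)| - (3/5) ln|(z + 9)| + C


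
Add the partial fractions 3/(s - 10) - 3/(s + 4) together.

Common denominator (s - 10)(s + 4). Numerator: 3(s + 4) - 3(s - 10) = (3s + 12) - (3s - 30) = 42
Result: (42)/[(s - 10)(s + 4)]


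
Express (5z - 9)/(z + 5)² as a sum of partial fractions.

(5z - 9) = α(z + 5) + β. At z = -5: β = 5·(-5) - 9 = -34. Coeff of z: α = 5
Result: 5/(z + 5) - 34/(z + 5)²


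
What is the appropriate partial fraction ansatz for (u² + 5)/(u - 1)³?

Repeated linear factor (power 3): A/(u - 1) + B/(u - 1)² + C/(u - 1)³


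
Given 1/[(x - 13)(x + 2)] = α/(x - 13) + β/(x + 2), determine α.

Cover-up at x = 13: α = 1/(13 + 2) = 1/15


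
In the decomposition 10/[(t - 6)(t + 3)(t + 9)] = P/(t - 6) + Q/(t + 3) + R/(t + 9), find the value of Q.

Cover-up at t = -3: Q = 10/[(-3 - 6)(-3 + 9)] = 10/[(-9)(6)] = -10/54 = -5/27


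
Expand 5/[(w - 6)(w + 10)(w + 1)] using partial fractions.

Using cover-up method: A = 5/112, B = 5/144, C = -5/63
Result: (5/112)/(w - 6) + (5/144)/(w + 10) - (5/63)/(w + 1)


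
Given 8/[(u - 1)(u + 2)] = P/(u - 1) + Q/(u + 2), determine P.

Cover-up at u = 1: P = 8/(1 + 2) = 8/3


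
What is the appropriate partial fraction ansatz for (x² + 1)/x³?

Repeated linear factor (power 3): P/x + Q/x² + R/x³


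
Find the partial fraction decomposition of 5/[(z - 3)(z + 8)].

5/(z - 3)(z + 8) = A/(z - 3) + B/(z + 8). A = 5/(3 + 8) = 5/11, B = 5/(-8 - 3) = -5/11
Result: (5/11)/(z - 3) - (5/11)/(z + 8)


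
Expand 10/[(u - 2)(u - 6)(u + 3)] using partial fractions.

Using cover-up method: A = -1/2, B = 5/18, C = 2/9
Result: (-1/2)/(u - 2) + (5/18)/(u - 6) + (2/9)/(u + 3)


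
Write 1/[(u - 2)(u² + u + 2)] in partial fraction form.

Cover-up at u = 2: A = 1/(2² + 1·2 + 2) = 1/8. Then B = -A = -1/8, C = -A·(1 + 2) = -3/8
Result: (1/8)/(u - 2) - ((1/8)u + 3/8)/(u² + u + 2)


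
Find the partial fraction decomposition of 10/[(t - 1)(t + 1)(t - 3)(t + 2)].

Using Heaviside cover-up: (-5/6)/(t - 1) + (5/4)/(t + 1) + (1/4)/(t - 3) - (2/3)/(t + 2)


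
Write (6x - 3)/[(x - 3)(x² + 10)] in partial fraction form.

At x=3: α = (6·3 - 3)/(3² + 10) = 15/19. β = -α = -15/19, γ = 6 - 3·α = 69/19
Result: (15/19)/(x - 3) - ((15/19)x - 69/19)/(x² + 10)


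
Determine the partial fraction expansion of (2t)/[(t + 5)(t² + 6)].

At t=-5: P = (2·(-5) + 0)/((-5)² + 6) = -10/31. Q = -P = 10/31, R = 2 - (-5)·P = 12/31
Result: (-10/31)/(t + 5) + ((10/31)t + 12/31)/(t² + 6)


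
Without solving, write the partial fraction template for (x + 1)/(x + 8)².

Repeated linear factor: α/(x + 8) + β/(x + 8)²


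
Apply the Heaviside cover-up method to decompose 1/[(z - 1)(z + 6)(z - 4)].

Cover (z - 1), z=1: A = 1/[(1 + 6)(1 - 4)] = -1/21. Cover (z + 6), z=-6: B = 1/[(-6 - 1)(-6 - 4)] = 1/70. Cover (z - 4), z=4: C = 1/[(4 - 1)(4 + 6)] = 1/30.
Result: (-1/21)/(z - 1) + (1/70)/(z + 6) + (1/30)/(z - 4)


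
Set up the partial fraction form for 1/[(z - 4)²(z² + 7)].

Repeated linear + quadratic: α/(z - 4) + β/(z - 4)² + (γz + δ)/(z² + 7)


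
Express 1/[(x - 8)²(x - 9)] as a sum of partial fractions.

Cover-up at x=9: γ = 1/(9 - 8)² = 1. Cover-up at x=8: β = 1/(8 - 9) = -1. Comparing x² coeff: α = -γ = -1
Result: -1/(x - 8) - 1/(x - 8)² + 1/(x - 9)


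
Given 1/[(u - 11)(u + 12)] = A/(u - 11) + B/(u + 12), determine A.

Cover-up at u = 11: A = 1/(11 + 12) = 1/23


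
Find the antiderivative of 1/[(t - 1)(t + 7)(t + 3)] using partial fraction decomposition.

Cover-up: α = 1/32, β = 1/32, γ = -1/16. Decomposition: (1/32)/(t - 1) + (1/32)/(t + 7) - (1/16)/(t + 3). Integrate each term: (1/32) ln|(t - 1)| + (1/32) ln|(t + 7)| - (1/16) ln|(t + 3)| + C


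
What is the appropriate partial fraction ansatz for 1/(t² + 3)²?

Repeated quadratic factor: (αt + β)/(t² + 3) + (γt + δ)/(t² + 3)²


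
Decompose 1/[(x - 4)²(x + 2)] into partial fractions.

Cover-up at x=-2: C = 1/(-2 - 4)² = 1/36. Cover-up at x=4: B = 1/(4 + 2) = 1/6. Comparing x² coeff: A = -C = -1/36
Result: (-1/36)/(x - 4) + (1/6)/(x - 4)² + (1/36)/(x + 2)


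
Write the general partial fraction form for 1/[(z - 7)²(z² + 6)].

Repeated linear + quadratic: A/(z - 7) + B/(z - 7)² + (Cz + D)/(z² + 6)


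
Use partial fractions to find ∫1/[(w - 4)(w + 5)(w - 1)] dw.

Cover-up: α = 1/27, β = 1/54, γ = -1/18. Decomposition: (1/27)/(w - 4) + (1/54)/(w + 5) - (1/18)/(w - 1). Integrate each term: (1/27) ln|(w - 4)| + (1/54) ln|(w + 5)| - (1/18) ln|(w - 1)| + C


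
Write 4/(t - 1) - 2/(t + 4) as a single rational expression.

Common denominator (t - 1)(t + 4). Numerator: 4(t + 4) - 2(t - 1) = (4t + 16) - (2t - 2) = 2t + 18
Result: (2t + 18)/[(t - 1)(t + 4)]


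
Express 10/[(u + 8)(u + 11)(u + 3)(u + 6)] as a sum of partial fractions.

Using Heaviside cover-up: (1/3)/(u + 8) - (1/12)/(u + 11) + (1/12)/(u + 3) - (1/3)/(u + 6)


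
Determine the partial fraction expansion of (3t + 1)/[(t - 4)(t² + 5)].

At t=4: P = (3·4 + 1)/(4² + 5) = 13/21. Q = -P = -13/21, R = 3 - 4·P = 11/21
Result: (13/21)/(t - 4) - ((13/21)t - 11/21)/(t² + 5)


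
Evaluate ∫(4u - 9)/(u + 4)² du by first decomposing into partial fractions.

Decompose: A = 4, B = 4·(-4) - 9 = -25, so (4u - 9)/(u + 4)² = 4/(u + 4) - 25/(u + 4)². Integrate: ∫ A/(u + 4) du = 4 ln|(u + 4)|; ∫ B/(u + 4)² du = 25/(u + 4). Sum: 4 ln|(u + 4)| + 25/(u + 4) + C


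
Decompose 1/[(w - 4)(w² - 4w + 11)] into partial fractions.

Cover-up at w = 4: A = 1/(4² - 4·4 + 11) = 1/11. Then B = -A = -1/11, C = -A·(-4 + 4) = 0
Result: (1/11)/(w - 4) - ((1/11)w)/(w² - 4w + 11)


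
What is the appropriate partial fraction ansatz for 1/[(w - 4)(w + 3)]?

Distinct linear factors: A/(w - 4) + B/(w + 3)


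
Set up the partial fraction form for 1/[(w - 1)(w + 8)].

Distinct linear factors: α/(w - 1) + β/(w + 8)


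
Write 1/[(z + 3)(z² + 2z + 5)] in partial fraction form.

Cover-up at z = -3: A = 1/((-3)² + 2·(-3) + 5) = 1/8. Then B = -A = -1/8, C = -A·(2 - 3) = 1/8
Result: (1/8)/(z + 3) - ((1/8)z - 1/8)/(z² + 2z + 5)


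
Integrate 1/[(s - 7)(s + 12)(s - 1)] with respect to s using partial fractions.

Cover-up: α = 1/114, β = 1/247, γ = -1/78. Decomposition: (1/114)/(s - 7) + (1/247)/(s + 12) - (1/78)/(s - 1). Integrate each term: (1/114) ln|(s - 7)| + (1/247) ln|(s + 12)| - (1/78) ln|(s - 1)| + C


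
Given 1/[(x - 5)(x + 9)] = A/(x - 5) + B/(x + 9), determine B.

Cover-up at x = -9: B = 1/(-9 - 5) = -1/14


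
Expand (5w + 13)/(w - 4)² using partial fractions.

(5w + 13) = A(w - 4) + B. At w = 4: B = 5·4 + 13 = 33. Coeff of w: A = 5
Result: 5/(w - 4) + 33/(w - 4)²


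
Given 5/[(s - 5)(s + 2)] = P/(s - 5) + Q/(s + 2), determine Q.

Cover-up at s = -2: Q = 5/(-2 - 5) = -5/7


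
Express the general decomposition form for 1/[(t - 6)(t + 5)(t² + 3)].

Two linear + quadratic: A/(t - 6) + B/(t + 5) + (Ct + D)/(t² + 3)


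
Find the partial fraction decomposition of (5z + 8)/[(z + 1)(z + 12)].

At z=-1: A = (5·(-1) + 8)/(-1 + 12) = 3/11. At z=-12: B = (5·(-12) + 8)/(-12 + 1) = 52/11
Result: (3/11)/(z + 1) + (52/11)/(z + 12)


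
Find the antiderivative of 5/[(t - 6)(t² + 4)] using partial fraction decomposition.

Cover-up at t=6: A = 5/(6²+4) = 1/8. Coeff matching: B = -1/8, C = -3/4. Decomposition: (1/8)/(t - 6) - ((1/8)t + 3/4)/(t² + 4). Integrate: linear → ln, quadratic → (1/2)ln + arctan: (1/8) ln|(t - 6)| - (1/16) ln(t² + 4) - (3/8) arctan(t/2) + C


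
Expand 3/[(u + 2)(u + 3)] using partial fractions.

3/(u + 2)(u + 3) = A/(u + 2) + B/(u + 3). A = 3/(-2 + 3) = 3, B = 3/(-3 + 2) = -3
Result: 3/(u + 2) - 3/(u + 3)


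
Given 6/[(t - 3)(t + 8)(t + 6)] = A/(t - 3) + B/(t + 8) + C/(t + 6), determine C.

Cover-up at t = -6: C = 6/[(-6 - 3)(-6 + 8)] = 6/[(-9)(2)] = -6/18 = -1/3


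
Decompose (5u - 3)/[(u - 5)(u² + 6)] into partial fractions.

At u=5: P = (5·5 - 3)/(5² + 6) = 22/31. Q = -P = -22/31, R = 5 - 5·P = 45/31
Result: (22/31)/(u - 5) - ((22/31)u - 45/31)/(u² + 6)


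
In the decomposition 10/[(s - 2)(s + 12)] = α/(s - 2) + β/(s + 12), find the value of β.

Cover-up at s = -12: β = 10/(-12 - 2) = -10/14 = -5/7


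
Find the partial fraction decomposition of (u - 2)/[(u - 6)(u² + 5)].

At u=6: α = (1·6 - 2)/(6² + 5) = 4/41. β = -α = -4/41, γ = 1 - 6·α = 17/41
Result: (4/41)/(u - 6) - ((4/41)u - 17/41)/(u² + 5)


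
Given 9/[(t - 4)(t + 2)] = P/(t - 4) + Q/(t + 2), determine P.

Cover-up at t = 4: P = 9/(4 + 2) = 9/6 = 3/2


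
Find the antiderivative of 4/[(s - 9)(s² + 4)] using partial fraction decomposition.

Cover-up at s=9: A = 4/(9²+4) = 4/85. Coeff matching: B = -4/85, C = -36/85. Decomposition: (4/85)/(s - 9) - ((4/85)s + 36/85)/(s² + 4). Integrate: linear → ln, quadratic → (1/2)ln + arctan: (4/85) ln|(s - 9)| - (2/85) ln(s² + 4) - (18/85) arctan(s/2) + C


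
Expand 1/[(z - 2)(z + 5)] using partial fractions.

1/(z - 2)(z + 5) = α/(z - 2) + β/(z + 5). α = 1/(2 + 5) = 1/7, β = 1/(-5 - 2) = -1/7
Result: (1/7)/(z - 2) - (1/7)/(z + 5)


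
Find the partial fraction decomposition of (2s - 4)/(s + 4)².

(2s - 4) = P(s + 4) + Q. At s = -4: Q = 2·(-4) - 4 = -12. Coeff of s: P = 2
Result: 2/(s + 4) - 12/(s + 4)²


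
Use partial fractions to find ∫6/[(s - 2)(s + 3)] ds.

Decompose: 6/[(s - 2)(s + 3)] = (6/5)/(s - 2) - (6/5)/(s + 3). Integrate each term: (6/5) ln|(s - 2)| - (6/5) ln|(s + 3)| + C


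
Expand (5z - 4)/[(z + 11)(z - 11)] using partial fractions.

At z=-11: A = (5·(-11) - 4)/(-11 - 11) = 59/22. At z=11: B = (5·11 - 4)/(11 + 11) = 51/22
Result: (59/22)/(z + 11) + (51/22)/(z - 11)


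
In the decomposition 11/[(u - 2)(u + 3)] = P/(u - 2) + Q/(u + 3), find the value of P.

Cover-up at u = 2: P = 11/(2 + 3) = 11/5


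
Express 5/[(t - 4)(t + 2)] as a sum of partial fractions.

5/(t - 4)(t + 2) = A/(t - 4) + B/(t + 2). A = 5/(4 + 2) = 5/6, B = 5/(-2 - 4) = -5/6
Result: (5/6)/(t - 4) - (5/6)/(t + 2)


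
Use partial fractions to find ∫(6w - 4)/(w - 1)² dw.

Decompose: α = 6, β = 6·1 - 4 = 2, so (6w - 4)/(w - 1)² = 6/(w - 1) + 2/(w - 1)². Integrate: ∫ α/(w - 1) dw = 6 ln|(w - 1)|; ∫ β/(w - 1)² dw = -2/(w - 1). Sum: 6 ln|(w - 1)| - 2/(w - 1) + C


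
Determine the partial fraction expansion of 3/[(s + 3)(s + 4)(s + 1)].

Using cover-up method: α = -3/2, β = 1, γ = 1/2
Result: (-3/2)/(s + 3) + 1/(s + 4) + (1/2)/(s + 1)


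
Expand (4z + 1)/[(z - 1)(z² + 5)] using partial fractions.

At z=1: A = (4·1 + 1)/(1² + 5) = 5/6. B = -A = -5/6, C = 4 - 1·A = 19/6
Result: (5/6)/(z - 1) - ((5/6)z - 19/6)/(z² + 5)


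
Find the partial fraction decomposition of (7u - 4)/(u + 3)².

(7u - 4) = P(u + 3) + Q. At u = -3: Q = 7·(-3) - 4 = -25. Coeff of u: P = 7
Result: 7/(u + 3) - 25/(u + 3)²


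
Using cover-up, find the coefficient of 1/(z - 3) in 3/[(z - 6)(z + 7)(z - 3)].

Cover (z - 3), set z=3: 3/[(3 - 6)(3 + 7)] = -1/10


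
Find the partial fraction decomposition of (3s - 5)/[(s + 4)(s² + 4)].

At s=-4: A = (3·(-4) - 5)/((-4)² + 4) = -17/20. B = -A = 17/20, C = 3 - (-4)·A = -2/5
Result: (-17/20)/(s + 4) + ((17/20)s - 2/5)/(s² + 4)


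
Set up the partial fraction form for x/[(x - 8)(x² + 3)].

Linear + irreducible quadratic: P/(x - 8) + (Qx + R)/(x² + 3)


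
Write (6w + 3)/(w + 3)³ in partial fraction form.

(6w + 3) = α(w + 3)² + β(w + 3) + γ. At w = -3: γ = 6·(-3) + 3 = -15. Coefficients: α = 0, β = 6
Result: 6/(w + 3)² - 15/(w + 3)³


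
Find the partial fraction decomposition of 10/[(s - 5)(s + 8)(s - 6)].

Using cover-up method: P = -10/13, Q = 5/91, R = 5/7
Result: (-10/13)/(s - 5) + (5/91)/(s + 8) + (5/7)/(s - 6)


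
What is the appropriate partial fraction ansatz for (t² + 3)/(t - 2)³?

Repeated linear factor (power 3): A/(t - 2) + B/(t - 2)² + C/(t - 2)³


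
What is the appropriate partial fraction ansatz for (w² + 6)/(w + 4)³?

Repeated linear factor (power 3): P/(w + 4) + Q/(w + 4)² + R/(w + 4)³


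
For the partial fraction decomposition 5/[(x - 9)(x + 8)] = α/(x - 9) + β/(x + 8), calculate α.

Cover-up at x = 9: α = 5/(9 + 8) = 5/17


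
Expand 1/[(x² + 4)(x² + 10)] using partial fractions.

Coefficient matching gives α = γ = 0, β = 1/(10-4) = 1/6, δ = -β = -1/6
Result: (1/6)/(x² + 4) - (1/6)/(x² + 10)


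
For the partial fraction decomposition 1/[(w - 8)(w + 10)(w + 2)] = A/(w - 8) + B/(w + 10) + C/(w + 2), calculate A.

Cover-up at w = 8: A = 1/[(8 + 10)(8 + 2)] = 1/[(18)(10)] = 1/180


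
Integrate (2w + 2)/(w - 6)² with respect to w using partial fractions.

Decompose: α = 2, β = 2·6 + 2 = 14, so (2w + 2)/(w - 6)² = 2/(w - 6) + 14/(w - 6)². Integrate: ∫ α/(w - 6) dw = 2 ln|(w - 6)|; ∫ β/(w - 6)² dw = -14/(w - 6). Sum: 2 ln|(w - 6)| - 14/(w - 6) + C


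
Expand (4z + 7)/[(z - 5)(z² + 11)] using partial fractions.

At z=5: P = (4·5 + 7)/(5² + 11) = 3/4. Q = -P = -3/4, R = 4 - 5·P = 1/4
Result: (3/4)/(z - 5) - ((3/4)z - 1/4)/(z² + 11)


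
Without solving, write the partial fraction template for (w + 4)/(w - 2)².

Repeated linear factor: P/(w - 2) + Q/(w - 2)²


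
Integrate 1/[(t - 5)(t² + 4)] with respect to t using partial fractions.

Cover-up at t=5: P = 1/(5²+4) = 1/29. Coeff matching: Q = -1/29, R = -5/29. Decomposition: (1/29)/(t - 5) - ((1/29)t + 5/29)/(t² + 4). Integrate: linear → ln, quadratic → (1/2)ln + arctan: (1/29) ln|(t - 5)| - (1/58) ln(t² + 4) - (5/58) arctan(t/2) + C


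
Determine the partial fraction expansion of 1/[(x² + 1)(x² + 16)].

Coefficient matching gives P = R = 0, Q = 1/(16-1) = 1/15, S = -Q = -1/15
Result: (1/15)/(x² + 1) - (1/15)/(x² + 16)


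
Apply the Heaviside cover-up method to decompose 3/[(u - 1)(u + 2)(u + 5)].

Cover (u - 1), u=1: α = 3/[(1 + 2)(1 + 5)] = 1/6. Cover (u + 2), u=-2: β = 3/[(-2 - 1)(-2 + 5)] = -1/3. Cover (u + 5), u=-5: γ = 3/[(-5 - 1)(-5 + 2)] = 1/6.
Result: (1/6)/(u - 1) - (1/3)/(u + 2) + (1/6)/(u + 5)


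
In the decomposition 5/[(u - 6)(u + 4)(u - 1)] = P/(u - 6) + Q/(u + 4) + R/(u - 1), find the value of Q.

Cover-up at u = -4: Q = 5/[(-4 - 6)(-4 - 1)] = 5/[(-10)(-5)] = 5/50 = 1/10


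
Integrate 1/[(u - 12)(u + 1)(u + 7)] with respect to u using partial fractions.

Cover-up: α = 1/247, β = -1/78, γ = 1/114. Decomposition: (1/247)/(u - 12) - (1/78)/(u + 1) + (1/114)/(u + 7). Integrate each term: (1/247) ln|(u - 12)| - (1/78) ln|(u + 1)| + (1/114) ln|(u + 7)| + C


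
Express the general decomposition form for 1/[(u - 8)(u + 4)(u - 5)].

Three distinct linear factors: α/(u - 8) + β/(u + 4) + γ/(u - 5)


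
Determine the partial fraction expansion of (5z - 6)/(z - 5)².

(5z - 6) = P(z - 5) + Q. At z = 5: Q = 5·5 - 6 = 19. Coeff of z: P = 5
Result: 5/(z - 5) + 19/(z - 5)²


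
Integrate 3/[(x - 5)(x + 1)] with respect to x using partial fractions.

Decompose: 3/[(x - 5)(x + 1)] = (1/2)/(x - 5) - (1/2)/(x + 1). Integrate each term: (1/2) ln|(x - 5)| - (1/2) ln|(x + 1)| + C


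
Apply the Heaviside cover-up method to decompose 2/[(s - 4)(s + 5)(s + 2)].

Cover (s - 4), s=4: A = 2/[(4 + 5)(4 + 2)] = 1/27. Cover (s + 5), s=-5: B = 2/[(-5 - 4)(-5 + 2)] = 2/27. Cover (s + 2), s=-2: C = 2/[(-2 - 4)(-2 + 5)] = -1/9.
Result: (1/27)/(s - 4) + (2/27)/(s + 5) - (1/9)/(s + 2)


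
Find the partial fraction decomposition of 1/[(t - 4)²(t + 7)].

Cover-up at t=-7: γ = 1/(-7 - 4)² = 1/121. Cover-up at t=4: β = 1/(4 + 7) = 1/11. Comparing t² coeff: α = -γ = -1/121
Result: (-1/121)/(t - 4) + (1/11)/(t - 4)² + (1/121)/(t + 7)


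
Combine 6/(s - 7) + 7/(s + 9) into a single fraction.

Common denominator (s - 7)(s + 9). Numerator: 6(s + 9) + 7(s - 7) = (6s + 54) + (7s - 49) = 13s + 5
Result: (13s + 5)/[(s - 7)(s + 9)]


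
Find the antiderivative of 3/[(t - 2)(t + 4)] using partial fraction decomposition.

Decompose: 3/[(t - 2)(t + 4)] = (1/2)/(t - 2) - (1/2)/(t + 4). Integrate each term: (1/2) ln|(t - 2)| - (1/2) ln|(t + 4)| + C


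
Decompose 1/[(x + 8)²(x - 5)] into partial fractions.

Cover-up at x=5: C = 1/(5 + 8)² = 1/169. Cover-up at x=-8: B = 1/(-8 - 5) = -1/13. Comparing x² coeff: A = -C = -1/169
Result: (-1/169)/(x + 8) - (1/13)/(x + 8)² + (1/169)/(x - 5)


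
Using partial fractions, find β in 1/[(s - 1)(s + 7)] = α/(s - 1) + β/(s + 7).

Cover-up at s = -7: β = 1/(-7 - 1) = -1/8


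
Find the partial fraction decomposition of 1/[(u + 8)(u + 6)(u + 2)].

Using cover-up method: A = 1/12, B = -1/8, C = 1/24
Result: (1/12)/(u + 8) - (1/8)/(u + 6) + (1/24)/(u + 2)


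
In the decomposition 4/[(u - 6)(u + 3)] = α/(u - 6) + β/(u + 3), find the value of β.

Cover-up at u = -3: β = 4/(-3 - 6) = -4/9


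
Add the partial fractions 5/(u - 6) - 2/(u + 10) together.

Common denominator (u - 6)(u + 10). Numerator: 5(u + 10) - 2(u - 6) = (5u + 50) - (2u - 12) = 3u + 62
Result: (3u + 62)/[(u - 6)(u + 10)]


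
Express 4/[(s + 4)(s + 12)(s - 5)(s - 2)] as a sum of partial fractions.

Using Heaviside cover-up: (1/108)/(s + 4) - (1/476)/(s + 12) + (4/459)/(s - 5) - (1/63)/(s - 2)


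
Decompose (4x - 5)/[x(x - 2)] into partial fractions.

At x=0: P = (4·0 - 5)/(0 - 2) = 5/2. At x=2: Q = (4·2 - 5)/(2 - 0) = 3/2
Result: (5/2)/x + (3/2)/(x - 2)


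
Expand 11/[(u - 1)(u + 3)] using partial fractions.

11/(u - 1)(u + 3) = A/(u - 1) + B/(u + 3). A = 11/(1 + 3) = 11/4, B = 11/(-3 - 1) = -11/4
Result: (11/4)/(u - 1) - (11/4)/(u + 3)


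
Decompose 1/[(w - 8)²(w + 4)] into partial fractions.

Cover-up at w=-4: R = 1/(-4 - 8)² = 1/144. Cover-up at w=8: Q = 1/(8 + 4) = 1/12. Comparing w² coeff: P = -R = -1/144
Result: (-1/144)/(w - 8) + (1/12)/(w - 8)² + (1/144)/(w + 4)


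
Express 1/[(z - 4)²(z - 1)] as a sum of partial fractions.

Cover-up at z=1: R = 1/(1 - 4)² = 1/9. Cover-up at z=4: Q = 1/(4 - 1) = 1/3. Comparing z² coeff: P = -R = -1/9
Result: (-1/9)/(z - 4) + (1/3)/(z - 4)² + (1/9)/(z - 1)


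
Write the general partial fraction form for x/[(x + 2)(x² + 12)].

Linear + irreducible quadratic: A/(x + 2) + (Bx + C)/(x² + 12)


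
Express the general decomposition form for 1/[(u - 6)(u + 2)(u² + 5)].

Two linear + quadratic: P/(u - 6) + Q/(u + 2) + (Ru + S)/(u² + 5)


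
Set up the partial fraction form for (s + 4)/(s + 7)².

Repeated linear factor: α/(s + 7) + β/(s + 7)²


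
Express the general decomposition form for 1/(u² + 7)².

Repeated quadratic factor: (Pu + Q)/(u² + 7) + (Ru + S)/(u² + 7)²


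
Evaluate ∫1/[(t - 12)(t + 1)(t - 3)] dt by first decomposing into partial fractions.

Cover-up: P = 1/117, Q = 1/52, R = -1/36. Decomposition: (1/117)/(t - 12) + (1/52)/(t + 1) - (1/36)/(t - 3). Integrate each term: (1/117) ln|(t - 12)| + (1/52) ln|(t + 1)| - (1/36) ln|(t - 3)| + C


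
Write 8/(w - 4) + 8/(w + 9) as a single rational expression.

Common denominator (w - 4)(w + 9). Numerator: 8(w + 9) + 8(w - 4) = (8w + 72) + (8w - 32) = 16w + 40
Result: (16w + 40)/[(w - 4)(w + 9)]


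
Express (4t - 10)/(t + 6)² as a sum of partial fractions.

(4t - 10) = A(t + 6) + B. At t = -6: B = 4·(-6) - 10 = -34. Coeff of t: A = 4
Result: 4/(t + 6) - 34/(t + 6)²


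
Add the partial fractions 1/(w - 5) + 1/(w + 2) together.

Common denominator (w - 5)(w + 2). Numerator: 1(w + 2) + 1(w - 5) = (w + 2) + (w - 5) = 2w - 3
Result: (2w - 3)/[(w - 5)(w + 2)]


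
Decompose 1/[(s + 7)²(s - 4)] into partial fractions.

Cover-up at s=4: R = 1/(4 + 7)² = 1/121. Cover-up at s=-7: Q = 1/(-7 - 4) = -1/11. Comparing s² coeff: P = -R = -1/121
Result: (-1/121)/(s + 7) - (1/11)/(s + 7)² + (1/121)/(s - 4)


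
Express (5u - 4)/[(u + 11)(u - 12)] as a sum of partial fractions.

At u=-11: α = (5·(-11) - 4)/(-11 - 12) = 59/23. At u=12: β = (5·12 - 4)/(12 + 11) = 56/23
Result: (59/23)/(u + 11) + (56/23)/(u - 12)


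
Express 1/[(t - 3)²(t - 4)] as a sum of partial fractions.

Cover-up at t=4: γ = 1/(4 - 3)² = 1. Cover-up at t=3: β = 1/(3 - 4) = -1. Comparing t² coeff: α = -γ = -1
Result: -1/(t - 3) - 1/(t - 3)² + 1/(t - 4)


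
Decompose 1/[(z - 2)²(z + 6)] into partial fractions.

Cover-up at z=-6: R = 1/(-6 - 2)² = 1/64. Cover-up at z=2: Q = 1/(2 + 6) = 1/8. Comparing z² coeff: P = -R = -1/64
Result: (-1/64)/(z - 2) + (1/8)/(z - 2)² + (1/64)/(z + 6)


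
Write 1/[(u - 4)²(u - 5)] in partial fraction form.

Cover-up at u=5: γ = 1/(5 - 4)² = 1. Cover-up at u=4: β = 1/(4 - 5) = -1. Comparing u² coeff: α = -γ = -1
Result: -1/(u - 4) - 1/(u - 4)² + 1/(u - 5)


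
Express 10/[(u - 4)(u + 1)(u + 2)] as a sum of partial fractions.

Using cover-up method: P = 1/3, Q = -2, R = 5/3
Result: (1/3)/(u - 4) - 2/(u + 1) + (5/3)/(u + 2)


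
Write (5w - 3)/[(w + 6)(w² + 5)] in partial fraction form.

At w=-6: P = (5·(-6) - 3)/((-6)² + 5) = -33/41. Q = -P = 33/41, R = 5 - (-6)·P = 7/41
Result: (-33/41)/(w + 6) + ((33/41)w + 7/41)/(w² + 5)


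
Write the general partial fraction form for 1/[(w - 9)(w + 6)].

Distinct linear factors: P/(w - 9) + Q/(w + 6)


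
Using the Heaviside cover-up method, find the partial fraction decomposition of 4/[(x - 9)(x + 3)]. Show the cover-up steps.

Cover (x - 9): set x=9, get A = 4/(9 + 3) = 1/3. Cover (x + 3): set x=-3, get B = 4/(-3 - 9) = -1/3.
Result: (1/3)/(x - 9) - (1/3)/(x + 3)


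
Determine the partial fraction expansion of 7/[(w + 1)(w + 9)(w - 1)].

Using cover-up method: α = -7/16, β = 7/80, γ = 7/20
Result: (-7/16)/(w + 1) + (7/80)/(w + 9) + (7/20)/(w - 1)


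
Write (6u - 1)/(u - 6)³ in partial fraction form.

(6u - 1) = P(u - 6)² + Q(u - 6) + R. At u = 6: R = 6·6 - 1 = 35. Coefficients: P = 0, Q = 6
Result: 6/(u - 6)² + 35/(u - 6)³


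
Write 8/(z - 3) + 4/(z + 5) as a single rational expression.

Common denominator (z - 3)(z + 5). Numerator: 8(z + 5) + 4(z - 3) = (8z + 40) + (4z - 12) = 12z + 28
Result: (12z + 28)/[(z - 3)(z + 5)]


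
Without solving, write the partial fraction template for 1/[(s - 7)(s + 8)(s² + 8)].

Two linear + quadratic: A/(s - 7) + B/(s + 8) + (Cs + D)/(s² + 8)


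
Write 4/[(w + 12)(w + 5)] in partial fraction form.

4/(w + 12)(w + 5) = P/(w + 12) + Q/(w + 5). P = 4/(-12 + 5) = -4/7, Q = 4/(-5 + 12) = 4/7
Result: (-4/7)/(w + 12) + (4/7)/(w + 5)


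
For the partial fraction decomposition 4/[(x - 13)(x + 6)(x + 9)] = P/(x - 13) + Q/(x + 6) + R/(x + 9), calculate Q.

Cover-up at x = -6: Q = 4/[(-6 - 13)(-6 + 9)] = 4/[(-19)(3)] = -4/57


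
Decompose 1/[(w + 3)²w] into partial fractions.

Cover-up at w=0: R = 1/(0 + 3)² = 1/9. Cover-up at w=-3: Q = 1/(-3 - 0) = -1/3. Comparing w² coeff: P = -R = -1/9
Result: (-1/9)/(w + 3) - (1/3)/(w + 3)² + (1/9)/w


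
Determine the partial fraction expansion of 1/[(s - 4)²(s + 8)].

Cover-up at s=-8: R = 1/(-8 - 4)² = 1/144. Cover-up at s=4: Q = 1/(4 + 8) = 1/12. Comparing s² coeff: P = -R = -1/144
Result: (-1/144)/(s - 4) + (1/12)/(s - 4)² + (1/144)/(s + 8)


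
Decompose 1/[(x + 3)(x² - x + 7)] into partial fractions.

Cover-up at x = -3: α = 1/((-3)² - 1·(-3) + 7) = 1/19. Then β = -α = -1/19, γ = -α·(-1 - 3) = 4/19
Result: (1/19)/(x + 3) - ((1/19)x - 4/19)/(x² - x + 7)


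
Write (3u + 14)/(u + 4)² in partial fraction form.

(3u + 14) = P(u + 4) + Q. At u = -4: Q = 3·(-4) + 14 = 2. Coeff of u: P = 3
Result: 3/(u + 4) + 2/(u + 4)²


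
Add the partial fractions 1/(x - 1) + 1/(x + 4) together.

Common denominator (x - 1)(x + 4). Numerator: 1(x + 4) + 1(x - 1) = (x + 4) + (x - 1) = 2x + 3
Result: (2x + 3)/[(x - 1)(x + 4)]


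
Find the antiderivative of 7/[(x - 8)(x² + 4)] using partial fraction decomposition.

Cover-up at x=8: A = 7/(8²+4) = 7/68. Coeff matching: B = -7/68, C = -14/17. Decomposition: (7/68)/(x - 8) - ((7/68)x + 14/17)/(x² + 4). Integrate: linear → ln, quadratic → (1/2)ln + arctan: (7/68) ln|(x - 8)| - (7/136) ln(x² + 4) - (7/17) arctan(x/2) + C


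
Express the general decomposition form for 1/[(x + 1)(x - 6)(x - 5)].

Three distinct linear factors: P/(x + 1) + Q/(x - 6) + R/(x - 5)


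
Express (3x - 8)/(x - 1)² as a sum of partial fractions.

(3x - 8) = P(x - 1) + Q. At x = 1: Q = 3·1 - 8 = -5. Coeff of x: P = 3
Result: 3/(x - 1) - 5/(x - 1)²


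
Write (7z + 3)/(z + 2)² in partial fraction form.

(7z + 3) = P(z + 2) + Q. At z = -2: Q = 7·(-2) + 3 = -11. Coeff of z: P = 7
Result: 7/(z + 2) - 11/(z + 2)²


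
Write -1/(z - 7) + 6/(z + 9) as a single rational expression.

Common denominator (z - 7)(z + 9). Numerator: -1(z + 9) + 6(z - 7) = (-z - 9) + (6z - 42) = 5z - 51
Result: (5z - 51)/[(z - 7)(z + 9)]


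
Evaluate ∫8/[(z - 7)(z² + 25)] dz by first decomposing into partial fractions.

Cover-up at z=7: P = 8/(7²+25) = 4/37. Coeff matching: Q = -4/37, R = -28/37. Decomposition: (4/37)/(z - 7) - ((4/37)z + 28/37)/(z² + 25). Integrate: linear → ln, quadratic → (1/2)ln + arctan: (4/37) ln|(z - 7)| - (2/37) ln(z² + 25) - (28/185) arctan(z/5) + C


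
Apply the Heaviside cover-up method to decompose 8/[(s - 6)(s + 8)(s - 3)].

Cover (s - 6), s=6: α = 8/[(6 + 8)(6 - 3)] = 4/21. Cover (s + 8), s=-8: β = 8/[(-8 - 6)(-8 - 3)] = 4/77. Cover (s - 3), s=3: γ = 8/[(3 - 6)(3 + 8)] = -8/33.
Result: (4/21)/(s - 6) + (4/77)/(s + 8) - (8/33)/(s - 3)


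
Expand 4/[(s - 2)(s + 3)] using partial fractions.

4/(s - 2)(s + 3) = A/(s - 2) + B/(s + 3). A = 4/(2 + 3) = 4/5, B = 4/(-3 - 2) = -4/5
Result: (4/5)/(s - 2) - (4/5)/(s + 3)


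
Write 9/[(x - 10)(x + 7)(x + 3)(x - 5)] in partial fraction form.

Using Heaviside cover-up: (9/1105)/(x - 10) - (3/272)/(x + 7) + (9/416)/(x + 3) - (3/160)/(x - 5)


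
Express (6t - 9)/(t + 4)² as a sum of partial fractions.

(6t - 9) = P(t + 4) + Q. At t = -4: Q = 6·(-4) - 9 = -33. Coeff of t: P = 6
Result: 6/(t + 4) - 33/(t + 4)²


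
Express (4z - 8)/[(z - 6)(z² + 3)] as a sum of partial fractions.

At z=6: P = (4·6 - 8)/(6² + 3) = 16/39. Q = -P = -16/39, R = 4 - 6·P = 20/13
Result: (16/39)/(z - 6) - ((16/39)z - 20/13)/(z² + 3)


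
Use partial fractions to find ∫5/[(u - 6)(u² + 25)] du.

Cover-up at u=6: P = 5/(6²+25) = 5/61. Coeff matching: Q = -5/61, R = -30/61. Decomposition: (5/61)/(u - 6) - ((5/61)u + 30/61)/(u² + 25). Integrate: linear → ln, quadratic → (1/2)ln + arctan: (5/61) ln|(u - 6)| - (5/122) ln(u² + 25) - (6/61) arctan(u/5) + C


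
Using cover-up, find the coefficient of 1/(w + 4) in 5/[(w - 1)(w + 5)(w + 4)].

Cover (w + 4), set w=-4: 5/[(-4 - 1)(-4 + 5)] = -1


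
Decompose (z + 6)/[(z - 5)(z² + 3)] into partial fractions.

At z=5: α = (1·5 + 6)/(5² + 3) = 11/28. β = -α = -11/28, γ = 1 - 5·α = -27/28
Result: (11/28)/(z - 5) - ((11/28)z + 27/28)/(z² + 3)


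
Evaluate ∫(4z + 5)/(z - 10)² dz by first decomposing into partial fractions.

Decompose: α = 4, β = 4·10 + 5 = 45, so (4z + 5)/(z - 10)² = 4/(z - 10) + 45/(z - 10)². Integrate: ∫ α/(z - 10) dz = 4 ln|(z - 10)|; ∫ β/(z - 10)² dz = -45/(z - 10). Sum: 4 ln|(z - 10)| - 45/(z - 10) + C


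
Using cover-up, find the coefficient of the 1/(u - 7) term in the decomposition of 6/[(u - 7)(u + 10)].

Cover (u - 7), set u=7: 6/((u + 10) at u=7) = 6/(17) = 6/17


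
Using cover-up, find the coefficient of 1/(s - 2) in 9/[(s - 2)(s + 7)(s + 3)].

Cover (s - 2), set s=2: 9/[(2 + 7)(2 + 3)] = 1/5


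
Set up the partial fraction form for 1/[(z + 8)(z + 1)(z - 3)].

Three distinct linear factors: α/(z + 8) + β/(z + 1) + γ/(z - 3)


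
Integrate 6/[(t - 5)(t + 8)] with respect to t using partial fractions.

Decompose: 6/[(t - 5)(t + 8)] = (6/13)/(t - 5) - (6/13)/(t + 8). Integrate each term: (6/13) ln|(t - 5)| - (6/13) ln|(t + 8)| + C


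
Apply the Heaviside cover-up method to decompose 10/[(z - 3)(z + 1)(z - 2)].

Cover (z - 3), z=3: A = 10/[(3 + 1)(3 - 2)] = 5/2. Cover (z + 1), z=-1: B = 10/[(-1 - 3)(-1 - 2)] = 5/6. Cover (z - 2), z=2: C = 10/[(2 - 3)(2 + 1)] = -10/3.
Result: (5/2)/(z - 3) + (5/6)/(z + 1) - (10/3)/(z - 2)


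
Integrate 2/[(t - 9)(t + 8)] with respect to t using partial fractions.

Decompose: 2/[(t - 9)(t + 8)] = (2/17)/(t - 9) - (2/17)/(t + 8). Integrate each term: (2/17) ln|(t - 9)| - (2/17) ln|(t + 8)| + C


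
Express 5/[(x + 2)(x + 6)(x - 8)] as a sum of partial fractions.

Using cover-up method: P = -1/8, Q = 5/56, R = 1/28
Result: (-1/8)/(x + 2) + (5/56)/(x + 6) + (1/28)/(x - 8)


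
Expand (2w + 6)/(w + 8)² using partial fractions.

(2w + 6) = A(w + 8) + B. At w = -8: B = 2·(-8) + 6 = -10. Coeff of w: A = 2
Result: 2/(w + 8) - 10/(w + 8)²


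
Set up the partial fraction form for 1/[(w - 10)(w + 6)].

Distinct linear factors: P/(w - 10) + Q/(w + 6)


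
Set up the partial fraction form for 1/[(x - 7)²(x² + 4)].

Repeated linear + quadratic: P/(x - 7) + Q/(x - 7)² + (Rx + S)/(x² + 4)


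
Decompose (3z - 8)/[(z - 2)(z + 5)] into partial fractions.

At z=2: A = (3·2 - 8)/(2 + 5) = -2/7. At z=-5: B = (3·(-5) - 8)/(-5 - 2) = 23/7
Result: (-2/7)/(z - 2) + (23/7)/(z + 5)


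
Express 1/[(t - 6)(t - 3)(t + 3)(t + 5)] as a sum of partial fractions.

Using Heaviside cover-up: (1/297)/(t - 6) - (1/144)/(t - 3) + (1/108)/(t + 3) - (1/176)/(t + 5)


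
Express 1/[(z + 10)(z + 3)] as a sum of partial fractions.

1/(z + 10)(z + 3) = P/(z + 10) + Q/(z + 3). P = 1/(-10 + 3) = -1/7, Q = 1/(-3 + 10) = 1/7
Result: (-1/7)/(z + 10) + (1/7)/(z + 3)


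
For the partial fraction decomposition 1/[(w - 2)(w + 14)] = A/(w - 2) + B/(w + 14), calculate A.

Cover-up at w = 2: A = 1/(2 + 14) = 1/16


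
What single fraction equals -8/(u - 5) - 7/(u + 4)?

Common denominator (u - 5)(u + 4). Numerator: -8(u + 4) - 7(u - 5) = (-8u - 32) - (7u - 35) = -15u + 3
Result: (-15u + 3)/[(u - 5)(u + 4)]


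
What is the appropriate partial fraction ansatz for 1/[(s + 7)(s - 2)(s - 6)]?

Three distinct linear factors: α/(s + 7) + β/(s - 2) + γ/(s - 6)


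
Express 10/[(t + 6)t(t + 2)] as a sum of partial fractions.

Using cover-up method: P = 5/12, Q = 5/6, R = -5/4
Result: (5/12)/(t + 6) + (5/6)/t - (5/4)/(t + 2)


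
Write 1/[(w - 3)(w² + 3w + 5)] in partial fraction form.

Cover-up at w = 3: α = 1/(3² + 3·3 + 5) = 1/23. Then β = -α = -1/23, γ = -α·(3 + 3) = -6/23
Result: (1/23)/(w - 3) - ((1/23)w + 6/23)/(w² + 3w + 5)


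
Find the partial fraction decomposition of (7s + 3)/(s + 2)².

(7s + 3) = α(s + 2) + β. At s = -2: β = 7·(-2) + 3 = -11. Coeff of s: α = 7
Result: 7/(s + 2) - 11/(s + 2)²


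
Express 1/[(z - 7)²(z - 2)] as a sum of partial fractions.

Cover-up at z=2: C = 1/(2 - 7)² = 1/25. Cover-up at z=7: B = 1/(7 - 2) = 1/5. Comparing z² coeff: A = -C = -1/25
Result: (-1/25)/(z - 7) + (1/5)/(z - 7)² + (1/25)/(z - 2)


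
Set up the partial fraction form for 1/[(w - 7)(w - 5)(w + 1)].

Three distinct linear factors: α/(w - 7) + β/(w - 5) + γ/(w + 1)


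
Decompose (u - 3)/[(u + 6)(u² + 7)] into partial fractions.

At u=-6: P = (1·(-6) - 3)/((-6)² + 7) = -9/43. Q = -P = 9/43, R = 1 - (-6)·P = -11/43
Result: (-9/43)/(u + 6) + ((9/43)u - 11/43)/(u² + 7)


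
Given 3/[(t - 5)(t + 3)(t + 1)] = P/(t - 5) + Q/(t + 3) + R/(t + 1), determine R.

Cover-up at t = -1: R = 3/[(-1 - 5)(-1 + 3)] = 3/[(-6)(2)] = -3/12 = -1/4


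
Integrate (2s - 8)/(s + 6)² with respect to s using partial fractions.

Decompose: α = 2, β = 2·(-6) - 8 = -20, so (2s - 8)/(s + 6)² = 2/(s + 6) - 20/(s + 6)². Integrate: ∫ α/(s + 6) ds = 2 ln|(s + 6)|; ∫ β/(s + 6)² ds = 20/(s + 6). Sum: 2 ln|(s + 6)| + 20/(s + 6) + C


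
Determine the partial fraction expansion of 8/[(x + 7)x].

8/(x + 7)x = A/(x + 7) + B/x. A = 8/(-7 - 0) = -8/7, B = 8/(0 + 7) = 8/7
Result: (-8/7)/(x + 7) + (8/7)/x


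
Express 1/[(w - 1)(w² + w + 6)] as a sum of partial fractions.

Cover-up at w = 1: α = 1/(1² + 1·1 + 6) = 1/8. Then β = -α = -1/8, γ = -α·(1 + 1) = -1/4
Result: (1/8)/(w - 1) - ((1/8)w + 1/4)/(w² + w + 6)


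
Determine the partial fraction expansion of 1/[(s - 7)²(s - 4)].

Cover-up at s=4: C = 1/(4 - 7)² = 1/9. Cover-up at s=7: B = 1/(7 - 4) = 1/3. Comparing s² coeff: A = -C = -1/9
Result: (-1/9)/(s - 7) + (1/3)/(s - 7)² + (1/9)/(s - 4)


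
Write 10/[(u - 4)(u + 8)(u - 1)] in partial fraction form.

Using cover-up method: A = 5/18, B = 5/54, C = -10/27
Result: (5/18)/(u - 4) + (5/54)/(u + 8) - (10/27)/(u - 1)


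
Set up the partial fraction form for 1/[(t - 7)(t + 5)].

Distinct linear factors: α/(t - 7) + β/(t + 5)


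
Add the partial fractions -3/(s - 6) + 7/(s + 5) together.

Common denominator (s - 6)(s + 5). Numerator: -3(s + 5) + 7(s - 6) = (-3s - 15) + (7s - 42) = 4s - 57
Result: (4s - 57)/[(s - 6)(s + 5)]


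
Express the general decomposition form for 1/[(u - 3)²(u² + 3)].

Repeated linear + quadratic: P/(u - 3) + Q/(u - 3)² + (Ru + S)/(u² + 3)


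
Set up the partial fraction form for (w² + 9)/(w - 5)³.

Repeated linear factor (power 3): P/(w - 5) + Q/(w - 5)² + R/(w - 5)³


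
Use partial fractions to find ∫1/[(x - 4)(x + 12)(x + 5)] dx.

Cover-up: α = 1/144, β = 1/112, γ = -1/63. Decomposition: (1/144)/(x - 4) + (1/112)/(x + 12) - (1/63)/(x + 5). Integrate each term: (1/144) ln|(x - 4)| + (1/112) ln|(x + 12)| - (1/63) ln|(x + 5)| + C


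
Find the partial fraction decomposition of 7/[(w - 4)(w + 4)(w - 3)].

Using cover-up method: A = 7/8, B = 1/8, C = -1
Result: (7/8)/(w - 4) + (1/8)/(w + 4) - 1/(w - 3)


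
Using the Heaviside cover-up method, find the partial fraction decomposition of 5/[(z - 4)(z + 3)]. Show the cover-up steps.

Cover (z - 4): set z=4, get α = 5/(4 + 3) = 5/7. Cover (z + 3): set z=-3, get β = 5/(-3 - 4) = -5/7.
Result: (5/7)/(z - 4) - (5/7)/(z + 3)


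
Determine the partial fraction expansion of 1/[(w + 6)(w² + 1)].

Cover-up at w = -6: α = 1/((-6)² + 1) = 1/37. Then β = -α = -1/37, γ = -α·(0 - 6) = 6/37
Result: (1/37)/(w + 6) - ((1/37)w - 6/37)/(w² + 1)


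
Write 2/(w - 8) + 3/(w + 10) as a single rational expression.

Common denominator (w - 8)(w + 10). Numerator: 2(w + 10) + 3(w - 8) = (2w + 20) + (3w - 24) = 5w - 4
Result: (5w - 4)/[(w - 8)(w + 10)]
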